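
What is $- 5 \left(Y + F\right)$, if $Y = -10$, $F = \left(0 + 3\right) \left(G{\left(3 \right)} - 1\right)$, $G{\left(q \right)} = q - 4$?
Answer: $80$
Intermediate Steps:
$G{\left(q \right)} = -4 + q$ ($G{\left(q \right)} = q - 4 = -4 + q$)
$F = -6$ ($F = \left(0 + 3\right) \left(\left(-4 + 3\right) - 1\right) = 3 \left(-1 - 1\right) = 3 \left(-2\right) = -6$)
$- 5 \left(Y + F\right) = - 5 \left(-10 - 6\right) = \left(-5\right) \left(-16\right) = 80$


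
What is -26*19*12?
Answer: -5928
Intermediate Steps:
-26*19*12 = -494*12 = -5928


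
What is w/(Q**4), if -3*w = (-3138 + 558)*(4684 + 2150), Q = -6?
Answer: 244885/54 ≈ 4534.9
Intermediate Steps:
w = 5877240 (w = -(-3138 + 558)*(4684 + 2150)/3 = -(-860)*6834 = -1/3*(-17631720) = 5877240)
w/(Q**4) = 5877240/((-6)**4) = 5877240/1296 = 5877240*(1/1296) = 244885/54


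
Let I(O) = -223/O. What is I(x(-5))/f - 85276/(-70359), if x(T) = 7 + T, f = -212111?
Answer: 770035007/635060334 ≈ 1.2125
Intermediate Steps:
I(x(-5))/f - 85276/(-70359) = -223/(7 - 5)/(-212111) - 85276/(-70359) = -223/2*(-1/212111) - 85276*(-1/70359) = -223*1/2*(-1/212111) + 85276/70359 = -223/2*(-1/212111) + 85276/70359 = 223/424222 + 85276/70359 = 770035007/635060334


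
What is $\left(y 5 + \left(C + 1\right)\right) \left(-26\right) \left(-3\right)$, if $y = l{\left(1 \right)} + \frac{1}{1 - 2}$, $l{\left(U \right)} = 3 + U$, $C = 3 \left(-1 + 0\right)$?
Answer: $1014$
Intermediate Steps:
$C = -3$ ($C = 3 \left(-1\right) = -3$)
$y = 3$ ($y = \left(3 + 1\right) + \frac{1}{1 - 2} = 4 + \frac{1}{-1} = 4 - 1 = 3$)
$\left(y 5 + \left(C + 1\right)\right) \left(-26\right) \left(-3\right) = \left(3 \cdot 5 + \left(-3 + 1\right)\right) \left(-26\right) \left(-3\right) = \left(15 - 2\right) \left(-26\right) \left(-3\right) = 13 \left(-26\right) \left(-3\right) = \left(-338\right) \left(-3\right) = 1014$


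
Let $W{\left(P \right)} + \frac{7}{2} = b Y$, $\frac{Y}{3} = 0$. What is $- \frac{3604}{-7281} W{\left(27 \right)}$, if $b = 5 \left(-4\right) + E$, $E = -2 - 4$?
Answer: $- \frac{12614}{7281} \approx -1.7325$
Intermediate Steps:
$Y = 0$ ($Y = 3 \cdot 0 = 0$)
$E = -6$ ($E = -2 - 4 = -6$)
$b = -26$ ($b = 5 \left(-4\right) - 6 = -20 - 6 = -26$)
$W{\left(P \right)} = - \frac{7}{2}$ ($W{\left(P \right)} = - \frac{7}{2} - 0 = - \frac{7}{2} + 0 = - \frac{7}{2}$)
$- \frac{3604}{-7281} W{\left(27 \right)} = - \frac{3604}{-7281} \left(- \frac{7}{2}\right) = \left(-3604\right) \left(- \frac{1}{7281}\right) \left(- \frac{7}{2}\right) = \frac{3604}{7281} \left(- \frac{7}{2}\right) = - \frac{12614}{7281}$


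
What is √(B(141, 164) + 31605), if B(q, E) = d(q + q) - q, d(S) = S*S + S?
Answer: √111270 ≈ 333.57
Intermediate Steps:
d(S) = S + S² (d(S) = S² + S = S + S²)
B(q, E) = -q + 2*q*(1 + 2*q) (B(q, E) = (q + q)*(1 + (q + q)) - q = (2*q)*(1 + 2*q) - q = 2*q*(1 + 2*q) - q = -q + 2*q*(1 + 2*q))
√(B(141, 164) + 31605) = √(141*(1 + 4*141) + 31605) = √(141*(1 + 564) + 31605) = √(141*565 + 31605) = √(79665 + 31605) = √111270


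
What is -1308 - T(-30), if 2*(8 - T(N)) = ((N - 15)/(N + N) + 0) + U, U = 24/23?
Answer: -241979/184 ≈ -1315.1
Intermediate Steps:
U = 24/23 (U = 24*(1/23) = 24/23 ≈ 1.0435)
T(N) = 172/23 - (-15 + N)/(4*N) (T(N) = 8 - (((N - 15)/(N + N) + 0) + 24/23)/2 = 8 - (((-15 + N)/((2*N)) + 0) + 24/23)/2 = 8 - (((-15 + N)*(1/(2*N)) + 0) + 24/23)/2 = 8 - (((-15 + N)/(2*N) + 0) + 24/23)/2 = 8 - ((-15 + N)/(2*N) + 24/23)/2 = 8 - (24/23 + (-15 + N)/(2*N))/2 = 8 + (-12/23 - (-15 + N)/(4*N)) = 172/23 - (-15 + N)/(4*N))
-1308 - T(-30) = -1308 - 5*(69 + 133*(-30))/(92*(-30)) = -1308 - 5*(-1)*(69 - 3990)/(92*30) = -1308 - 5*(-1)*(-3921)/(92*30) = -1308 - 1*1307/184 = -1308 - 1307/184 = -241979/184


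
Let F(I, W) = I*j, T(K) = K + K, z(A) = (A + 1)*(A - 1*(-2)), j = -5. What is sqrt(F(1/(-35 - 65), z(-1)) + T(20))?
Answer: 3*sqrt(445)/10 ≈ 6.3285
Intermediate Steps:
z(A) = (1 + A)*(2 + A) (z(A) = (1 + A)*(A + 2) = (1 + A)*(2 + A))
T(K) = 2*K
F(I, W) = -5*I (F(I, W) = I*(-5) = -5*I)
sqrt(F(1/(-35 - 65), z(-1)) + T(20)) = sqrt(-5/(-35 - 65) + 2*20) = sqrt(-5/(-100) + 40) = sqrt(-5*(-1/100) + 40) = sqrt(1/20 + 40) = sqrt(801/20) = 3*sqrt(445)/10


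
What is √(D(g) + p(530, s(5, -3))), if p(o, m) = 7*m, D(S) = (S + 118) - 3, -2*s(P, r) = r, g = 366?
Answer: √1966/2 ≈ 22.170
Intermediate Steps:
s(P, r) = -r/2
D(S) = 115 + S (D(S) = (118 + S) - 3 = 115 + S)
√(D(g) + p(530, s(5, -3))) = √((115 + 366) + 7*(-½*(-3))) = √(481 + 7*(3/2)) = √(481 + 21/2) = √(983/2) = √1966/2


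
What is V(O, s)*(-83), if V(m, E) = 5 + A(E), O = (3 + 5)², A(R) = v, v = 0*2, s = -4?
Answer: -415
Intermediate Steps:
v = 0
A(R) = 0
O = 64 (O = 8² = 64)
V(m, E) = 5 (V(m, E) = 5 + 0 = 5)
V(O, s)*(-83) = 5*(-83) = -415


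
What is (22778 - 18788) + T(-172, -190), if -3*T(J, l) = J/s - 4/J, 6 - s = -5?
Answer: 5669195/1419 ≈ 3995.2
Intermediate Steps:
s = 11 (s = 6 - 1*(-5) = 6 + 5 = 11)
T(J, l) = -J/33 + 4/(3*J) (T(J, l) = -(J/11 - 4/J)/3 = -(-4/J + J/11)/3 = -J/33 + 4/(3*J))
(22778 - 18788) + T(-172, -190) = (22778 - 18788) + (1/33)*(44 - 1*(-172)²)/(-172) = 3990 + (1/33)*(-1/172)*(44 - 1*29584) = 3990 + (1/33)*(-1/172)*(44 - 29584) = 3990 + (1/33)*(-1/172)*(-29540) = 3990 + 7385/1419 = 5669195/1419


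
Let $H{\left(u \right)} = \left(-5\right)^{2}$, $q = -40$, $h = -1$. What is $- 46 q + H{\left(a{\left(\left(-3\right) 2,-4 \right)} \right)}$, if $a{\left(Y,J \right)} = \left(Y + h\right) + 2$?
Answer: $1865$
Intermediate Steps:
$a{\left(Y,J \right)} = 1 + Y$ ($a{\left(Y,J \right)} = \left(Y - 1\right) + 2 = \left(-1 + Y\right) + 2 = 1 + Y$)
$H{\left(u \right)} = 25$
$- 46 q + H{\left(a{\left(\left(-3\right) 2,-4 \right)} \right)} = \left(-46\right) \left(-40\right) + 25 = 1840 + 25 = 1865$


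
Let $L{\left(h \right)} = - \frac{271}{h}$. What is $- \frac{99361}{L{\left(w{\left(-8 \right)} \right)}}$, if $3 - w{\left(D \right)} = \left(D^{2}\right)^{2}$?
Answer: $- \frac{406684573}{271} \approx -1.5007 \cdot 10^{6}$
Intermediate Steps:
$w{\left(D \right)} = 3 - D^{4}$ ($w{\left(D \right)} = 3 - \left(D^{2}\right)^{2} = 3 - D^{4}$)
$- \frac{99361}{L{\left(w{\left(-8 \right)} \right)}} = - \frac{99361}{\left(-271\right) \frac{1}{3 - \left(-8\right)^{4}}} = - \frac{99361}{\left(-271\right) \frac{1}{3 - 4096}} = - \frac{99361}{\left(-271\right) \frac{1}{-4093}} = - \frac{99361}{\left(-271\right) \left(- \frac{1}{4093}\right)} = - \frac{99361}{\frac{271}{4093}} = \left(-99361\right) \frac{4093}{271} = - \frac{406684573}{271}$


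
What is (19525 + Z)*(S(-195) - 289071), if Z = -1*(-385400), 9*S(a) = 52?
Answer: -351149205325/3 ≈ -1.1705e+11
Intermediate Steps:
S(a) = 52/9 (S(a) = (1/9)*52 = 52/9)
Z = 385400
(19525 + Z)*(S(-195) - 289071) = (19525 + 385400)*(52/9 - 289071) = 404925*(-2601587/9) = -351149205325/3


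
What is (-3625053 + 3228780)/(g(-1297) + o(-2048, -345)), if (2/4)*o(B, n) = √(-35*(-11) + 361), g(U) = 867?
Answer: -343568691/748705 + 792546*√746/748705 ≈ -429.97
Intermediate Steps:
o(B, n) = 2*√746 (o(B, n) = 2*√(-35*(-11) + 361) = 2*√(385 + 361) = 2*√746)
(-3625053 + 3228780)/(g(-1297) + o(-2048, -345)) = (-3625053 + 3228780)/(867 + 2*√746) = -396273/(867 + 2*√746)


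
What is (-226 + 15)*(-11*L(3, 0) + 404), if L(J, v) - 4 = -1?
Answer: -78281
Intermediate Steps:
L(J, v) = 3 (L(J, v) = 4 - 1 = 3)
(-226 + 15)*(-11*L(3, 0) + 404) = (-226 + 15)*(-11*3 + 404) = -211*(-33 + 404) = -211*371 = -78281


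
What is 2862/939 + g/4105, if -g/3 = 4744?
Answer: -538446/1284865 ≈ -0.41907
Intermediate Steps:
g = -14232 (g = -3*4744 = -14232)
2862/939 + g/4105 = 2862/939 - 14232/4105 = 2862*(1/939) - 14232*1/4105 = 954/313 - 14232/4105 = -538446/1284865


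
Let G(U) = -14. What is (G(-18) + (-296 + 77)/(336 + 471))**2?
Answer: 14737921/72361 ≈ 203.67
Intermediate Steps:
(G(-18) + (-296 + 77)/(336 + 471))**2 = (-14 + (-296 + 77)/(336 + 471))**2 = (-14 - 219/807)**2 = (-14 - 219*1/807)**2 = (-14 - 73/269)**2 = (-3839/269)**2 = 14737921/72361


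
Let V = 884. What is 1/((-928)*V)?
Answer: -1/820352 ≈ -1.2190e-6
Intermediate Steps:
1/((-928)*V) = 1/(-928*884) = -1/928*1/884 = -1/820352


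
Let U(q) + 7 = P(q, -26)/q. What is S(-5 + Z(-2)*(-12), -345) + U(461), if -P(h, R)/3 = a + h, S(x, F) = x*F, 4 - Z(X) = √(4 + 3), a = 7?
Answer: 8424754/461 - 4140*√7 ≈ 7321.5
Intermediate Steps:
Z(X) = 4 - √7 (Z(X) = 4 - √(4 + 3) = 4 - √7)
S(x, F) = F*x
P(h, R) = -21 - 3*h (P(h, R) = -3*(7 + h) = -21 - 3*h)
U(q) = -7 + (-21 - 3*q)/q
S(-5 + Z(-2)*(-12), -345) + U(461) = -345*(-5 + (4 - √7)*(-12)) + (-10 - 21/461) = -345*(-5 + (-48 + 12*√7)) + (-10 - 21*1/461) = -345*(-53 + 12*√7) + (-10 - 21/461) = (18285 - 4140*√7) - 4631/461 = 8424754/461 - 4140*√7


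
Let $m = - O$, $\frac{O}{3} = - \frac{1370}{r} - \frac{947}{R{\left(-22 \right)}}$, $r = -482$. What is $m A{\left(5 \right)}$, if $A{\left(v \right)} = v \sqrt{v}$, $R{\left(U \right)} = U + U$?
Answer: $- \frac{3875505 \sqrt{5}}{10604} \approx -817.23$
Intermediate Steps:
$R{\left(U \right)} = 2 U$
$A{\left(v \right)} = v^{\frac{3}{2}}$
$O = \frac{775101}{10604}$ ($O = 3 \left(- \frac{1370}{-482} - \frac{947}{2 \left(-22\right)}\right) = 3 \left(\left(-1370\right) \left(- \frac{1}{482}\right) - \frac{947}{-44}\right) = 3 \left(\frac{685}{241} - - \frac{947}{44}\right) = 3 \left(\frac{685}{241} + \frac{947}{44}\right) = 3 \cdot \frac{258367}{10604} = \frac{775101}{10604} \approx 73.095$)
$m = - \frac{775101}{10604}$ ($m = \left(-1\right) \frac{775101}{10604} = - \frac{775101}{10604} \approx -73.095$)
$m A{\left(5 \right)} = - \frac{775101 \cdot 5^{\frac{3}{2}}}{10604} = - \frac{775101 \cdot 5 \sqrt{5}}{10604} = - \frac{3875505 \sqrt{5}}{10604}$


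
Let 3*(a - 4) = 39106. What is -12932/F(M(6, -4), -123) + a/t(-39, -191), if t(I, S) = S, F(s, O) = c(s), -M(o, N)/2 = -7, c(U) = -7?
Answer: 7136210/4011 ≈ 1779.2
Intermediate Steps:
M(o, N) = 14 (M(o, N) = -2*(-7) = 14)
F(s, O) = -7
a = 39118/3 (a = 4 + (⅓)*39106 = 4 + 39106/3 = 39118/3 ≈ 13039.)
-12932/F(M(6, -4), -123) + a/t(-39, -191) = -12932/(-7) + (39118/3)/(-191) = -12932*(-⅐) + (39118/3)*(-1/191) = 12932/7 - 39118/573 = 7136210/4011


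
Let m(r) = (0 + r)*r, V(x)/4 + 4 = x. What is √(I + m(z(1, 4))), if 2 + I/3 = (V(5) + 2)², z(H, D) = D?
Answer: √118 ≈ 10.863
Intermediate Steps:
V(x) = -16 + 4*x
m(r) = r² (m(r) = r*r = r²)
I = 102 (I = -6 + 3*((-16 + 4*5) + 2)² = -6 + 3*((-16 + 20) + 2)² = -6 + 3*(4 + 2)² = -6 + 3*6² = -6 + 3*36 = -6 + 108 = 102)
√(I + m(z(1, 4))) = √(102 + 4²) = √(102 + 16) = √118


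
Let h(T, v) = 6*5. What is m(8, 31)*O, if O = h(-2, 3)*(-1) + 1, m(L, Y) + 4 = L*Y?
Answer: -7076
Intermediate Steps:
h(T, v) = 30
m(L, Y) = -4 + L*Y
O = -29 (O = 30*(-1) + 1 = -30 + 1 = -29)
m(8, 31)*O = (-4 + 8*31)*(-29) = (-4 + 248)*(-29) = 244*(-29) = -7076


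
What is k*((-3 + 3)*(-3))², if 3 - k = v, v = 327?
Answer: 0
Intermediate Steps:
k = -324 (k = 3 - 1*327 = 3 - 327 = -324)
k*((-3 + 3)*(-3))² = -324*9*(-3 + 3)² = -324*(0*(-3))² = -324*0² = -324*0 = 0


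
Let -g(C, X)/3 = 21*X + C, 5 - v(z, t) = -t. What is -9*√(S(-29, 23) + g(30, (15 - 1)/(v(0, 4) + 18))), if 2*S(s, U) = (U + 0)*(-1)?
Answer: -3*I*√4830/2 ≈ -104.25*I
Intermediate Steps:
v(z, t) = 5 + t (v(z, t) = 5 - (-1)*t = 5 + t)
S(s, U) = -U/2 (S(s, U) = ((U + 0)*(-1))/2 = (U*(-1))/2 = (-U)/2 = -U/2)
g(C, X) = -63*X - 3*C (g(C, X) = -3*(21*X + C) = -3*(C + 21*X) = -63*X - 3*C)
-9*√(S(-29, 23) + g(30, (15 - 1)/(v(0, 4) + 18))) = -9*√(-½*23 + (-63*(15 - 1)/((5 + 4) + 18) - 3*30)) = -9*√(-23/2 + (-882/(9 + 18) - 90)) = -9*√(-23/2 + (-882/27 - 90)) = -9*√(-23/2 + (-63*14/27 - 90)) = -9*√(-23/2 + (-98/3 - 90)) = -9*√(-23/2 - 368/3) = -3*I*√4830/2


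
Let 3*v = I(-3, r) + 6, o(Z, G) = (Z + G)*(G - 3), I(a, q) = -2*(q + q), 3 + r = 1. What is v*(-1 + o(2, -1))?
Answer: -70/3 ≈ -23.333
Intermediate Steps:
r = -2 (r = -3 + 1 = -2)
I(a, q) = -4*q
o(Z, G) = (-3 + G)*(G + Z) (o(Z, G) = (G + Z)*(-3 + G) = (-3 + G)*(G + Z))
v = 14/3 (v = (-4*(-2) + 6)/3 = (8 + 6)/3 = (⅓)*14 = 14/3 ≈ 4.6667)
v*(-1 + o(2, -1)) = 14*(-1 + ((-1)² - 3*(-1) - 3*2 - 1*2))/3 = 14*(-1 + (1 + 3 - 6 - 2))/3 = 14*(-1 - 4)/3 = (14/3)*(-5) = -70/3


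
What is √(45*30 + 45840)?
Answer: 11*√390 ≈ 217.23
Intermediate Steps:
√(45*30 + 45840) = √(1350 + 45840) = √47190 = 11*√390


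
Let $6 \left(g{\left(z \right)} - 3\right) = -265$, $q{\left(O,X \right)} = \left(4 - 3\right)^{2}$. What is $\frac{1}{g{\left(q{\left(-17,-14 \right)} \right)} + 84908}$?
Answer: $\frac{6}{509201} \approx 1.1783 \cdot 10^{-5}$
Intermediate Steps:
$q{\left(O,X \right)} = 1$ ($q{\left(O,X \right)} = 1^{2} = 1$)
$g{\left(z \right)} = - \frac{247}{6}$ ($g{\left(z \right)} = 3 + \frac{1}{6} \left(-265\right) = 3 - \frac{265}{6} = - \frac{247}{6}$)
$\frac{1}{g{\left(q{\left(-17,-14 \right)} \right)} + 84908} = \frac{1}{- \frac{247}{6} + 84908} = \frac{1}{\frac{509201}{6}} = \frac{6}{509201}$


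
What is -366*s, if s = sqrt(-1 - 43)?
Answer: -732*I*sqrt(11) ≈ -2427.8*I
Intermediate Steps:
s = 2*I*sqrt(11) (s = sqrt(-44) = 2*I*sqrt(11) ≈ 6.6332*I)
-366*s = -732*I*sqrt(11)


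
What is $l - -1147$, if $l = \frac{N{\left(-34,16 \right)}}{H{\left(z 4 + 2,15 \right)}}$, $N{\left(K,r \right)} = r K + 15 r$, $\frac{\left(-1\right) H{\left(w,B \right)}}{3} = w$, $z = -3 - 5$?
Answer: $\frac{51463}{45} \approx 1143.6$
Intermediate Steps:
$z = -8$ ($z = -3 - 5 = -8$)
$H{\left(w,B \right)} = - 3 w$
$N{\left(K,r \right)} = 15 r + K r$ ($N{\left(K,r \right)} = K r + 15 r = 15 r + K r$)
$l = - \frac{152}{45}$ ($l = \frac{16 \left(15 - 34\right)}{\left(-3\right) \left(\left(-8\right) 4 + 2\right)} = \frac{16 \left(-19\right)}{\left(-3\right) \left(-32 + 2\right)} = - \frac{304}{\left(-3\right) \left(-30\right)} = - \frac{304}{90} = \left(-304\right) \frac{1}{90} = - \frac{152}{45} \approx -3.3778$)
$l - -1147 = - \frac{152}{45} - -1147 = - \frac{152}{45} + 1147 = \frac{51463}{45}$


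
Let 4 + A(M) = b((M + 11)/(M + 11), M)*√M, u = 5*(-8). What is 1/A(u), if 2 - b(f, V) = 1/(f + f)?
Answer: -2/53 - 3*I*√10/106 ≈ -0.037736 - 0.089498*I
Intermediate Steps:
u = -40
b(f, V) = 2 - 1/(2*f) (b(f, V) = 2 - 1/(f + f) = 2 - 1/(2*f))
A(M) = -4 + 3*√M/2 (A(M) = -4 + (2 - 1/(2*((M + 11)/(M + 11))))*√M = -4 + (2 - 1/(2*((11 + M)/(11 + M))))*√M = -4 + (2 - ½/1)*√M = -4 + (2 - ½*1)*√M = -4 + (2 - ½)*√M = -4 + 3*√M/2)
1/A(u) = 1/(-4 + 3*√(-40)/2) = 1/(-4 + 3*(2*I*√10)/2) = 1/(-4 + 3*I*√10)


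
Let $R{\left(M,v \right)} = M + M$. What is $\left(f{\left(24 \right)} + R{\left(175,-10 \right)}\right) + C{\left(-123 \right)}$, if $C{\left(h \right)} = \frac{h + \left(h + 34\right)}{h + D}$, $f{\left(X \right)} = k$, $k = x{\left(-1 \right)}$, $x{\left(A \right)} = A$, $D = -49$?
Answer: $\frac{15060}{43} \approx 350.23$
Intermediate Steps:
$R{\left(M,v \right)} = 2 M$
$k = -1$
$f{\left(X \right)} = -1$
$C{\left(h \right)} = \frac{34 + 2 h}{-49 + h}$ ($C{\left(h \right)} = \frac{h + \left(h + 34\right)}{h - 49} = \frac{h + \left(34 + h\right)}{-49 + h} = \frac{34 + 2 h}{-49 + h}$)
$\left(f{\left(24 \right)} + R{\left(175,-10 \right)}\right) + C{\left(-123 \right)} = \left(-1 + 2 \cdot 175\right) + \frac{2 \left(17 - 123\right)}{-49 - 123} = \left(-1 + 350\right) + 2 \frac{1}{-172} \left(-106\right) = 349 + 2 \left(- \frac{1}{172}\right) \left(-106\right) = 349 + \frac{53}{43} = \frac{15060}{43}$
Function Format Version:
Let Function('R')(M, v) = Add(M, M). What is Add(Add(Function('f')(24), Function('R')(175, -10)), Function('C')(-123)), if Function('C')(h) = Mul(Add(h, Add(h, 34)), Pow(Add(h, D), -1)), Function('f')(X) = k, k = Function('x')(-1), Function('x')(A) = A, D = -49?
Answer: Rational(15060, 43) ≈ 350.23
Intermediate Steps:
Function('R')(M, v) = Mul(2, M)
k = -1
Function('f')(X) = -1
Function('C')(h) = Mul(Pow(Add(-49, h), -1), Add(34, Mul(2, h))) (Function('C')(h) = Mul(Add(h, Add(h, 34)), Pow(Add(h, -49), -1)) = Mul(Add(h, Add(34, h)), Pow(Add(-49, h), -1)) = Mul(Add(34, Mul(2, h)), Pow(Add(-49, h), -1)) = Mul(Pow(Add(-49, h), -1), Add(34, Mul(2, h))))
Add(Add(Function('f')(24), Function('R')(175, -10)), Function('C')(-123)) = Add(Add(-1, Mul(2, 175)), Mul(2, Pow(Add(-49, -123), -1), Add(17, -123))) = Add(Add(-1, 350), Mul(2, Pow(-172, -1), -106)) = Add(349, Mul(2, Rational(-1, 172), -106)) = Add(349, Rational(53, 43)) = Rational(15060, 43)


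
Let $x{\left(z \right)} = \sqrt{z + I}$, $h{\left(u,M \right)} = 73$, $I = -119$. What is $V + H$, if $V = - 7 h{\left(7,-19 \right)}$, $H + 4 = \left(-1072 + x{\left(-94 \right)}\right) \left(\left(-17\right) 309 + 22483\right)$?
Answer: $-18471075 + 17230 i \sqrt{213} \approx -1.8471 \cdot 10^{7} + 2.5146 \cdot 10^{5} i$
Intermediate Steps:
$x{\left(z \right)} = \sqrt{-119 + z}$ ($x{\left(z \right)} = \sqrt{z - 119} = \sqrt{-119 + z}$)
$H = -18470564 + 17230 i \sqrt{213}$ ($H = -4 + \left(-1072 + \sqrt{-119 - 94}\right) \left(\left(-17\right) 309 + 22483\right) = -4 + \left(-1072 + \sqrt{-213}\right) \left(-5253 + 22483\right) = -4 + \left(-1072 + i \sqrt{213}\right) 17230 = -4 - \left(18470560 - 17230 i \sqrt{213}\right) = -18470564 + 17230 i \sqrt{213} \approx -1.8471 \cdot 10^{7} + 2.5146 \cdot 10^{5} i$)
$V = -511$ ($V = \left(-7\right) 73 = -511$)
$V + H = -511 - \left(18470564 - 17230 i \sqrt{213}\right) = -18471075 + 17230 i \sqrt{213}$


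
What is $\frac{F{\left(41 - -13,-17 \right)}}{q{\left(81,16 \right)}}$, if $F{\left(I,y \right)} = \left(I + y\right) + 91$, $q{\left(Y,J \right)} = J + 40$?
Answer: $\frac{16}{7} \approx 2.2857$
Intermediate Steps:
$q{\left(Y,J \right)} = 40 + J$
$F{\left(I,y \right)} = 91 + I + y$
$\frac{F{\left(41 - -13,-17 \right)}}{q{\left(81,16 \right)}} = \frac{91 + \left(41 - -13\right) - 17}{40 + 16} = \frac{91 + \left(41 + 13\right) - 17}{56} = \left(91 + 54 - 17\right) \frac{1}{56} = 128 \cdot \frac{1}{56} = \frac{16}{7}$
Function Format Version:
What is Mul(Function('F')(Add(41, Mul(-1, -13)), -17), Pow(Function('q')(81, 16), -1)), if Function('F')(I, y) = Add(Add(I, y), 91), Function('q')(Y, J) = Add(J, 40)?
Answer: Rational(16, 7) ≈ 2.2857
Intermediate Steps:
Function('q')(Y, J) = Add(40, J)
Function('F')(I, y) = Add(91, I, y)
Mul(Function('F')(Add(41, Mul(-1, -13)), -17), Pow(Function('q')(81, 16), -1)) = Mul(Add(91, Add(41, Mul(-1, -13)), -17), Pow(Add(40, 16), -1)) = Mul(Add(91, Add(41, 13), -17), Pow(56, -1)) = Mul(Add(91, 54, -17), Rational(1, 56)) = Mul(128, Rational(1, 56)) = Rational(16, 7)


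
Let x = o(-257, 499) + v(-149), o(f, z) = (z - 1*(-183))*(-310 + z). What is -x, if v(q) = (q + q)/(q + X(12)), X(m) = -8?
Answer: -20237284/157 ≈ -1.2890e+5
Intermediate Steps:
o(f, z) = (-310 + z)*(183 + z) (o(f, z) = (z + 183)*(-310 + z) = (183 + z)*(-310 + z) = (-310 + z)*(183 + z))
v(q) = 2*q/(-8 + q) (v(q) = (q + q)/(q - 8) = (2*q)/(-8 + q) = 2*q/(-8 + q))
x = 20237284/157 (x = (-56730 + 499² - 127*499) + 2*(-149)/(-8 - 149) = (-56730 + 249001 - 63373) + 2*(-149)/(-157) = 128898 + 2*(-149)*(-1/157) = 128898 + 298/157 = 20237284/157 ≈ 1.2890e+5)
-x = -1*20237284/157 = -20237284/157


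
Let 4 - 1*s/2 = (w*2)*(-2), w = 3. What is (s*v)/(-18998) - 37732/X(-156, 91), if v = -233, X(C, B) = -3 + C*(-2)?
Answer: -357264316/2935191 ≈ -121.72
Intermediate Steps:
X(C, B) = -3 - 2*C
s = 32 (s = 8 - 2*3*2*(-2) = 8 - 12*(-2) = 8 - 2*(-12) = 8 + 24 = 32)
(s*v)/(-18998) - 37732/X(-156, 91) = (32*(-233))/(-18998) - 37732/(-3 - 2*(-156)) = -7456*(-1/18998) - 37732/(-3 + 312) = 3728/9499 - 37732/309 = -357264316/2935191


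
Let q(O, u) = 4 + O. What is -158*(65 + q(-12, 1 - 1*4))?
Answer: -9006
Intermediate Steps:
-158*(65 + q(-12, 1 - 1*4)) = -158*(65 + (4 - 12)) = -158*(65 - 8) = -158*57 = -9006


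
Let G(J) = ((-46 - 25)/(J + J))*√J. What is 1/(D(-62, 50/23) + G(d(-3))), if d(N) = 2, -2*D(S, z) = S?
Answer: 248/2647 + 142*√2/2647 ≈ 0.16956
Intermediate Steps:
D(S, z) = -S/2
G(J) = -71/(2*√J) (G(J) = (-71*1/(2*J))*√J = (-71/(2*J))*√J = -71/(2*√J))
1/(D(-62, 50/23) + G(d(-3))) = 1/(-½*(-62) - 71*√2/4) = 1/(31 - 71*√2/4)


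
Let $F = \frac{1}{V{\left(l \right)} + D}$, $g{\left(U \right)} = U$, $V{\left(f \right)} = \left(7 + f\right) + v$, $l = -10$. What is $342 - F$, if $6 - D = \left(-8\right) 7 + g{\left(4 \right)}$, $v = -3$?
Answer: $\frac{17783}{52} \approx 341.98$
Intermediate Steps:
$V{\left(f \right)} = 4 + f$ ($V{\left(f \right)} = \left(7 + f\right) - 3 = 4 + f$)
$D = 58$ ($D = 6 - \left(\left(-8\right) 7 + 4\right) = 6 - \left(-56 + 4\right) = 6 - -52 = 6 + 52 = 58$)
$F = \frac{1}{52}$ ($F = \frac{1}{\left(4 - 10\right) + 58} = \frac{1}{-6 + 58} = \frac{1}{52} \approx 0.019231$)
$342 - F = 342 - \frac{1}{52} = \frac{17783}{52}$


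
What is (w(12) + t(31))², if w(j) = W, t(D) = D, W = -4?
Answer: 729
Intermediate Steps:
w(j) = -4
(w(12) + t(31))² = (-4 + 31)² = 27² = 729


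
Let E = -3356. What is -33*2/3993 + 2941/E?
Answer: -362573/406076 ≈ -0.89287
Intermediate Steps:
-33*2/3993 + 2941/E = -33*2/3993 + 2941/(-3356) = -66*1/3993 + 2941*(-1/3356) = -2/121 - 2941/3356 = -362573/406076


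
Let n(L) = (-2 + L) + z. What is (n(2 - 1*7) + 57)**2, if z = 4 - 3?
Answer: 2601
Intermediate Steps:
z = 1
n(L) = -1 + L (n(L) = (-2 + L) + 1 = -1 + L)
(n(2 - 1*7) + 57)**2 = ((-1 + (2 - 1*7)) + 57)**2 = ((-1 + (2 - 7)) + 57)**2 = ((-1 - 5) + 57)**2 = (-6 + 57)**2 = 51**2 = 2601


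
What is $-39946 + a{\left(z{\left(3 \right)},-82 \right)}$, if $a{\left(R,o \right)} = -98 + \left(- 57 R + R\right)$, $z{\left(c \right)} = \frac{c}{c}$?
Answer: $-40100$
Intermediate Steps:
$z{\left(c \right)} = 1$
$a{\left(R,o \right)} = -98 - 56 R$
$-39946 + a{\left(z{\left(3 \right)},-82 \right)} = -39946 - 154 = -40100$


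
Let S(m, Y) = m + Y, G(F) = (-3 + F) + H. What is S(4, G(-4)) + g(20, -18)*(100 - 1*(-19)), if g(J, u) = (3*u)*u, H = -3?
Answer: 115662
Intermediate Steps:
G(F) = -6 + F (G(F) = (-3 + F) - 3 = -6 + F)
S(m, Y) = Y + m
g(J, u) = 3*u²
S(4, G(-4)) + g(20, -18)*(100 - 1*(-19)) = ((-6 - 4) + 4) + (3*(-18)²)*(100 - 1*(-19)) = (-10 + 4) + (3*324)*(100 + 19) = -6 + 972*119 = -6 + 115668 = 115662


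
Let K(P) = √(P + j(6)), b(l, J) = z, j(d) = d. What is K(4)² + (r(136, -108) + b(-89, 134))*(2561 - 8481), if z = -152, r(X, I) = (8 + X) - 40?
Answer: 284170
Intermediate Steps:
r(X, I) = -32 + X
b(l, J) = -152
K(P) = √(6 + P) (K(P) = √(P + 6) = √(6 + P))
K(4)² + (r(136, -108) + b(-89, 134))*(2561 - 8481) = (√(6 + 4))² + ((-32 + 136) - 152)*(2561 - 8481) = (√10)² + (104 - 152)*(-5920) = 10 - 48*(-5920) = 10 + 284160 = 284170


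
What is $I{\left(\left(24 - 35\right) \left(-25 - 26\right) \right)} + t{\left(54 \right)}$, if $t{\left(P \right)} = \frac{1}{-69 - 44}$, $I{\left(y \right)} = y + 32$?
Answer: $\frac{67008}{113} \approx 592.99$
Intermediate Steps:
$I{\left(y \right)} = 32 + y$
$t{\left(P \right)} = - \frac{1}{113}$ ($t{\left(P \right)} = \frac{1}{-113} = - \frac{1}{113}$)
$I{\left(\left(24 - 35\right) \left(-25 - 26\right) \right)} + t{\left(54 \right)} = \left(32 + \left(24 - 35\right) \left(-25 - 26\right)\right) - \frac{1}{113} = \left(32 - -561\right) - \frac{1}{113} = \left(32 + 561\right) - \frac{1}{113} = 593 - \frac{1}{113} = \frac{67008}{113}$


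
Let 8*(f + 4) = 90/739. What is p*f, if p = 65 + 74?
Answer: -1637281/2956 ≈ -553.88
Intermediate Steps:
p = 139
f = -11779/2956 (f = -4 + (90/739)/8 = -4 + (90*(1/739))/8 = -4 + (⅛)*(90/739) = -4 + 45/2956 = -11779/2956 ≈ -3.9848)
p*f = 139*(-11779/2956) = -1637281/2956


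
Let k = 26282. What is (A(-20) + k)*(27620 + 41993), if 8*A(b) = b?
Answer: 3658789667/2 ≈ 1.8294e+9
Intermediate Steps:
A(b) = b/8
(A(-20) + k)*(27620 + 41993) = ((1/8)*(-20) + 26282)*(27620 + 41993) = (-5/2 + 26282)*69613 = (52559/2)*69613 = 3658789667/2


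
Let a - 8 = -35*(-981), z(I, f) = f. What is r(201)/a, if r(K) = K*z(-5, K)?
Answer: 40401/34343 ≈ 1.1764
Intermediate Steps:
a = 34343 (a = 8 - 35*(-981) = 8 + 34335 = 34343)
r(K) = K² (r(K) = K*K = K²)
r(201)/a = 201²/34343 = 40401*(1/34343) = 40401/34343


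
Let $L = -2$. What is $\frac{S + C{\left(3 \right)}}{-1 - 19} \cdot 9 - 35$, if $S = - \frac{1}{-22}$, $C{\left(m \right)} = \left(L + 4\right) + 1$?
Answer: $- \frac{16003}{440} \approx -36.37$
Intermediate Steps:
$C{\left(m \right)} = 3$ ($C{\left(m \right)} = \left(-2 + 4\right) + 1 = 2 + 1 = 3$)
$S = \frac{1}{22}$ ($S = \left(-1\right) \left(- \frac{1}{22}\right) = \frac{1}{22} \approx 0.045455$)
$\frac{S + C{\left(3 \right)}}{-1 - 19} \cdot 9 - 35 = \frac{\frac{1}{22} + 3}{-1 - 19} \cdot 9 - 35 = \frac{67}{22 \left(-20\right)} 9 - 35 = \frac{67}{22} \left(- \frac{1}{20}\right) 9 - 35 = \left(- \frac{67}{440}\right) 9 - 35 = - \frac{603}{440} - 35 = - \frac{16003}{440}$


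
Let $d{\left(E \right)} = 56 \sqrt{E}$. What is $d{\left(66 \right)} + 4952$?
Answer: $4952 + 56 \sqrt{66} \approx 5406.9$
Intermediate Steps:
$d{\left(66 \right)} + 4952 = 56 \sqrt{66} + 4952 = 4952 + 56 \sqrt{66}$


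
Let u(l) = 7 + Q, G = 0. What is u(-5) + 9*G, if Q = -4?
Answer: 3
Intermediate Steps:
u(l) = 3 (u(l) = 7 - 4 = 3)
u(-5) + 9*G = 3 + 9*0 = 3 + 0 = 3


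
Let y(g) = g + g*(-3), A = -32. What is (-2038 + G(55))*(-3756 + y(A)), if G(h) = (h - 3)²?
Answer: -2458872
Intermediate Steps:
G(h) = (-3 + h)²
y(g) = -2*g (y(g) = g - 3*g = -2*g)
(-2038 + G(55))*(-3756 + y(A)) = (-2038 + (-3 + 55)²)*(-3756 - 2*(-32)) = (-2038 + 52²)*(-3756 + 64) = (-2038 + 2704)*(-3692) = 666*(-3692) = -2458872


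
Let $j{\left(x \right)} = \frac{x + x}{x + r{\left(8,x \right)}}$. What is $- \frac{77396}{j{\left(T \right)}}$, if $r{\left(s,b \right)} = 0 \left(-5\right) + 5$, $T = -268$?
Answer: $- \frac{5088787}{134} \approx -37976.0$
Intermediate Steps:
$r{\left(s,b \right)} = 5$ ($r{\left(s,b \right)} = 0 + 5 = 5$)
$j{\left(x \right)} = \frac{2 x}{5 + x}$ ($j{\left(x \right)} = \frac{x + x}{x + 5} = \frac{2 x}{5 + x}$)
$- \frac{77396}{j{\left(T \right)}} = - \frac{77396}{2 \left(-268\right) \frac{1}{5 - 268}} = - \frac{77396}{2 \left(-268\right) \frac{1}{-263}} = - \frac{77396}{2 \left(-268\right) \left(- \frac{1}{263}\right)} = - \frac{77396}{\frac{536}{263}} = \left(-77396\right) \frac{263}{536} = - \frac{5088787}{134}$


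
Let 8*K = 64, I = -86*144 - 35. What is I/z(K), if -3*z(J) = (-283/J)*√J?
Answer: -74514*√2/283 ≈ -372.36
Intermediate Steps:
I = -12419 (I = -12384 - 35 = -12419)
K = 8 (K = (⅛)*64 = 8)
z(J) = 283/(3*√J) (z(J) = -(-283/J)*√J/3 = -(-283)/(3*√J) = 283/(3*√J))
I/z(K) = -12419*6*√2/283 = -74514*√2/283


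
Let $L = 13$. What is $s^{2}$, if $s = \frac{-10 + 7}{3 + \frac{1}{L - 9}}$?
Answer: $\frac{144}{169} \approx 0.85207$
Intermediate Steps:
$s = - \frac{12}{13}$ ($s = \frac{-10 + 7}{3 + \frac{1}{13 - 9}} = - \frac{3}{3 + \frac{1}{4}} = - \frac{3}{\frac{13}{4}} = \left(-3\right) \frac{4}{13} = - \frac{12}{13} \approx -0.92308$)
$s^{2} = \left(- \frac{12}{13}\right)^{2} = \frac{144}{169}$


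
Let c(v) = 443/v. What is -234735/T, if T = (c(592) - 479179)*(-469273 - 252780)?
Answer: -27792624/40965463949365 ≈ -6.7844e-7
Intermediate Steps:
T = 204827319746825/592 (T = (443/592 - 479179)*(-469273 - 252780) = (443*(1/592) - 479179)*(-722053) = (443/592 - 479179)*(-722053) = -283673525/592*(-722053) = 204827319746825/592 ≈ 3.4599e+11)
-234735/T = -234735/204827319746825/592 = -234735*592/204827319746825 = -27792624/40965463949365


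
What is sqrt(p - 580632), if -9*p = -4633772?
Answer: 2*I*sqrt(147979)/3 ≈ 256.45*I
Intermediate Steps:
p = 4633772/9 (p = -1/9*(-4633772) = 4633772/9 ≈ 5.1486e+5)
sqrt(p - 580632) = sqrt(4633772/9 - 580632) = sqrt(-591916/9) = 2*I*sqrt(147979)/3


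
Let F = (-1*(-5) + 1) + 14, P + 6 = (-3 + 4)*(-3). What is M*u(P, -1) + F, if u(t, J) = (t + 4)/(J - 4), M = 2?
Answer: 22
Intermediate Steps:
P = -9 (P = -6 + (-3 + 4)*(-3) = -6 + 1*(-3) = -6 - 3 = -9)
u(t, J) = (4 + t)/(-4 + J)
F = 20 (F = (5 + 1) + 14 = 6 + 14 = 20)
M*u(P, -1) + F = 2*((4 - 9)/(-4 - 1)) + 20 = 2*(-5/(-5)) + 20 = 2*(-1/5*(-5)) + 20 = 2*1 + 20 = 2 + 20 = 22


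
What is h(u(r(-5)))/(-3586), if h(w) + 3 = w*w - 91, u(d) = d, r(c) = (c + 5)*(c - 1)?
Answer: 47/1793 ≈ 0.026213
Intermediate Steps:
r(c) = (-1 + c)*(5 + c) (r(c) = (5 + c)*(-1 + c) = (-1 + c)*(5 + c))
h(w) = -94 + w² (h(w) = -3 + (w*w - 91) = -3 + (w² - 91) = -3 + (-91 + w²) = -94 + w²)
h(u(r(-5)))/(-3586) = (-94 + (-5 + (-5)² + 4*(-5))²)/(-3586) = (-94 + (-5 + 25 - 20)²)*(-1/3586) = (-94 + 0²)*(-1/3586) = (-94 + 0)*(-1/3586) = -94*(-1/3586) = 47/1793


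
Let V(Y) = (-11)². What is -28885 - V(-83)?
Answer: -29006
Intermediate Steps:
V(Y) = 121
-28885 - V(-83) = -28885 - 1*121 = -28885 - 121 = -29006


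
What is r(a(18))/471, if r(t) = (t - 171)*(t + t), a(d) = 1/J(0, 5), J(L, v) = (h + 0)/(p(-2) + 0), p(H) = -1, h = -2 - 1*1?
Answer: -1024/4239 ≈ -0.24157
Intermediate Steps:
h = -3 (h = -2 - 1 = -3)
J(L, v) = 3 (J(L, v) = (-3 + 0)/(-1 + 0) = -3/(-1) = -3*(-1) = 3)
a(d) = ⅓ (a(d) = 1/3 = ⅓)
r(t) = 2*t*(-171 + t) (r(t) = (-171 + t)*(2*t) = 2*t*(-171 + t))
r(a(18))/471 = (2*(⅓)*(-171 + ⅓))/471 = (2*(⅓)*(-512/3))*(1/471) = -1024/9*1/471 = -1024/4239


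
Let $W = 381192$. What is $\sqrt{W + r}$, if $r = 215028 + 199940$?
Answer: $16 \sqrt{3110} \approx 892.28$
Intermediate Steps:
$r = 414968$
$\sqrt{W + r} = \sqrt{381192 + 414968} = \sqrt{796160} = 16 \sqrt{3110}$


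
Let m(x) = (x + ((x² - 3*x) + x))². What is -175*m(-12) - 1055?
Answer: -4259855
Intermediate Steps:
m(x) = (x² - x)² (m(x) = (x + (x² - 2*x))² = (x² - x)²)
-175*m(-12) - 1055 = -175*(-12)²*(-1 - 12)² - 1055 = -25200*(-13)² - 1055 = -25200*169 - 1055 = -175*24336 - 1055 = -4258800 - 1055 = -4259855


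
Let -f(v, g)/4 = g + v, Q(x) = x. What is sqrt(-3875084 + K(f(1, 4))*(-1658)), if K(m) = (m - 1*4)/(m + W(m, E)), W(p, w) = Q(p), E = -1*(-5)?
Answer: I*sqrt(96901970)/5 ≈ 1968.8*I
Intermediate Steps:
E = 5
W(p, w) = p
f(v, g) = -4*g - 4*v (f(v, g) = -4*(g + v) = -4*g - 4*v)
K(m) = (-4 + m)/(2*m) (K(m) = (m - 1*4)/(m + m) = (m - 4)/((2*m)) = (-4 + m)*(1/(2*m)) = (-4 + m)/(2*m))
sqrt(-3875084 + K(f(1, 4))*(-1658)) = sqrt(-3875084 + ((-4 + (-4*4 - 4*1))/(2*(-4*4 - 4*1)))*(-1658)) = sqrt(-3875084 + ((-4 + (-16 - 4))/(2*(-16 - 4)))*(-1658)) = sqrt(-3875084 + ((1/2)*(-4 - 20)/(-20))*(-1658)) = sqrt(-3875084 + ((1/2)*(-1/20)*(-24))*(-1658)) = sqrt(-3875084 + (3/5)*(-1658)) = sqrt(-3875084 - 4974/5) = sqrt(-19380394/5) = I*sqrt(96901970)/5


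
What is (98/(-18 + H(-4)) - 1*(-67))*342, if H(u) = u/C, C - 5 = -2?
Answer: 614232/29 ≈ 21180.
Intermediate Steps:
C = 3 (C = 5 - 2 = 3)
H(u) = u/3
(98/(-18 + H(-4)) - 1*(-67))*342 = (98/(-18 + (1/3)*(-4)) - 1*(-67))*342 = (98/(-18 - 4/3) + 67)*342 = (98/(-58/3) + 67)*342 = (98*(-3/58) + 67)*342 = (-147/29 + 67)*342 = (1796/29)*342 = 614232/29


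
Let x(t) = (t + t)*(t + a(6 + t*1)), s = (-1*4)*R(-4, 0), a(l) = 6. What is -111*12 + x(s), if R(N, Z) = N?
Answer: -628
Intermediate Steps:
s = 16 (s = -1*4*(-4) = -4*(-4) = 16)
x(t) = 2*t*(6 + t) (x(t) = (t + t)*(t + 6) = (2*t)*(6 + t) = 2*t*(6 + t))
-111*12 + x(s) = -111*12 + 2*16*(6 + 16) = -1332 + 2*16*22 = -1332 + 704 = -628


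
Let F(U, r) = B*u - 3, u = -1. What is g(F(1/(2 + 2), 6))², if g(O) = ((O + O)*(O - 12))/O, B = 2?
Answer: 1156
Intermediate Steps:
F(U, r) = -5 (F(U, r) = 2*(-1) - 3 = -2 - 3 = -5)
g(O) = -24 + 2*O (g(O) = ((2*O)*(-12 + O))/O = (2*O*(-12 + O))/O = -24 + 2*O)
g(F(1/(2 + 2), 6))² = (-24 + 2*(-5))² = (-24 - 10)² = (-34)² = 1156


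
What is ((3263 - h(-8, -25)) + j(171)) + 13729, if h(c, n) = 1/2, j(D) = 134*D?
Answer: 79811/2 ≈ 39906.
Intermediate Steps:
h(c, n) = ½
((3263 - h(-8, -25)) + j(171)) + 13729 = ((3263 - 1*½) + 134*171) + 13729 = ((3263 - ½) + 22914) + 13729 = (6525/2 + 22914) + 13729 = 52353/2 + 13729 = 79811/2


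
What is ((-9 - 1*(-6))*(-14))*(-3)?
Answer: -126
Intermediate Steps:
((-9 - 1*(-6))*(-14))*(-3) = ((-9 + 6)*(-14))*(-3) = -3*(-14)*(-3) = 42*(-3) = -126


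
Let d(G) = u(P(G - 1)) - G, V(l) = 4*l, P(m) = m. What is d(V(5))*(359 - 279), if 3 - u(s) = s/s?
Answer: -1440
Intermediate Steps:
u(s) = 2 (u(s) = 3 - s/s = 3 - 1*1 = 3 - 1 = 2)
d(G) = 2 - G
d(V(5))*(359 - 279) = (2 - 4*5)*(359 - 279) = (2 - 1*20)*80 = (2 - 20)*80 = -18*80 = -1440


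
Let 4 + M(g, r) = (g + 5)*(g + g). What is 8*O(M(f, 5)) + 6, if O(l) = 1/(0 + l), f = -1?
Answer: 16/3 ≈ 5.3333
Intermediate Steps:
M(g, r) = -4 + 2*g*(5 + g) (M(g, r) = -4 + (g + 5)*(g + g) = -4 + (5 + g)*(2*g) = -4 + 2*g*(5 + g))
O(l) = 1/l
8*O(M(f, 5)) + 6 = 8/(-4 + 2*(-1)² + 10*(-1)) + 6 = 8/(-4 + 2*1 - 10) + 6 = 8/(-4 + 2 - 10) + 6 = 8/(-12) + 6 = 8*(-1/12) + 6 = -⅔ + 6 = 16/3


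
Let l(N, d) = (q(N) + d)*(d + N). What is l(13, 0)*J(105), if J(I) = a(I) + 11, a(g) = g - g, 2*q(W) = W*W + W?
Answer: 13013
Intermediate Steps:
q(W) = W/2 + W²/2 (q(W) = (W*W + W)/2 = (W² + W)/2 = (W + W²)/2 = W/2 + W²/2)
a(g) = 0
l(N, d) = (N + d)*(d + N*(1 + N)/2) (l(N, d) = (N*(1 + N)/2 + d)*(d + N) = (d + N*(1 + N)/2)*(N + d) = (N + d)*(d + N*(1 + N)/2))
J(I) = 11 (J(I) = 0 + 11 = 11)
l(13, 0)*J(105) = (0² + (½)*13² + (½)*13³ + (½)*0*13² + (3/2)*13*0)*11 = (0 + (½)*169 + (½)*2197 + (½)*0*169 + 0)*11 = (0 + 169/2 + 2197/2 + 0 + 0)*11 = 1183*11 = 13013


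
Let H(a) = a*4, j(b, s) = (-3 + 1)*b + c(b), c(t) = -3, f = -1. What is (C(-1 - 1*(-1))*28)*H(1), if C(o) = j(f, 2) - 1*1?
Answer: -224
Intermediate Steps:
j(b, s) = -3 - 2*b (j(b, s) = (-3 + 1)*b - 3 = -2*b - 3 = -3 - 2*b)
H(a) = 4*a
C(o) = -2 (C(o) = (-3 - 2*(-1)) - 1*1 = (-3 + 2) - 1 = -1 - 1 = -2)
(C(-1 - 1*(-1))*28)*H(1) = (-2*28)*(4*1) = -56*4 = -224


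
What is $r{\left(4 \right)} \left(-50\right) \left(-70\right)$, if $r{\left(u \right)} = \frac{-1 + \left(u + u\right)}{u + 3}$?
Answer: $3500$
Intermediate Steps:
$r{\left(u \right)} = \frac{-1 + 2 u}{3 + u}$
$r{\left(4 \right)} \left(-50\right) \left(-70\right) = \frac{-1 + 2 \cdot 4}{3 + 4} \left(-50\right) \left(-70\right) = \frac{-1 + 8}{7} \left(-50\right) \left(-70\right) = \frac{1}{7} \cdot 7 \left(-50\right) \left(-70\right) = 1 \left(-50\right) \left(-70\right) = \left(-50\right) \left(-70\right) = 3500$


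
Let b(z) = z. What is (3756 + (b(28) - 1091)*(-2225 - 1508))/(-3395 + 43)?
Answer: -3971935/3352 ≈ -1184.9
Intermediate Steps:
(3756 + (b(28) - 1091)*(-2225 - 1508))/(-3395 + 43) = (3756 + (28 - 1091)*(-2225 - 1508))/(-3395 + 43) = (3756 - 1063*(-3733))/(-3352) = (3756 + 3968179)*(-1/3352) = 3971935*(-1/3352) = -3971935/3352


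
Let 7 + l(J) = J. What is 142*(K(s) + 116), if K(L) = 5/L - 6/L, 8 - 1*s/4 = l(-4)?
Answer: 625865/38 ≈ 16470.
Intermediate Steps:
l(J) = -7 + J
s = 76 (s = 32 - 4*(-7 - 4) = 32 - 4*(-11) = 32 + 44 = 76)
K(L) = -1/L
142*(K(s) + 116) = 142*(-1/76 + 116) = 142*(8815/76) = 625865/38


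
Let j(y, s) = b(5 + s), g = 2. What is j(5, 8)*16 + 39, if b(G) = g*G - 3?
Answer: 407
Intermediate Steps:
b(G) = -3 + 2*G (b(G) = 2*G - 3 = -3 + 2*G)
j(y, s) = 7 + 2*s (j(y, s) = -3 + 2*(5 + s) = -3 + (10 + 2*s) = 7 + 2*s)
j(5, 8)*16 + 39 = (7 + 2*8)*16 + 39 = (7 + 16)*16 + 39 = 23*16 + 39 = 368 + 39 = 407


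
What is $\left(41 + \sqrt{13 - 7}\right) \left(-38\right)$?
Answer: $-1558 - 38 \sqrt{6} \approx -1651.1$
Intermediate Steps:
$\left(41 + \sqrt{13 - 7}\right) \left(-38\right) = \left(41 + \sqrt{6}\right) \left(-38\right) = -1558 - 38 \sqrt{6}$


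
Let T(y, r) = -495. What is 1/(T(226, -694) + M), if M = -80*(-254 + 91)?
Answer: 1/12545 ≈ 7.9713e-5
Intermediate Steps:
M = 13040 (M = -80*(-163) = 13040)
1/(T(226, -694) + M) = 1/(-495 + 13040) = 1/12545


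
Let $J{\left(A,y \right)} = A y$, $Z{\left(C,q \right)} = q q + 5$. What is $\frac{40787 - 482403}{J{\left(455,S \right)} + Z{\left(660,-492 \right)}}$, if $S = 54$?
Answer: $- \frac{441616}{266639} \approx -1.6562$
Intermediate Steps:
$Z{\left(C,q \right)} = 5 + q^{2}$ ($Z{\left(C,q \right)} = q^{2} + 5 = 5 + q^{2}$)
$\frac{40787 - 482403}{J{\left(455,S \right)} + Z{\left(660,-492 \right)}} = \frac{40787 - 482403}{455 \cdot 54 + \left(5 + \left(-492\right)^{2}\right)} = - \frac{441616}{24570 + \left(5 + 242064\right)} = - \frac{441616}{24570 + 242069} = - \frac{441616}{266639}$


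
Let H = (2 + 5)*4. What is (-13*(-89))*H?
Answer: 32396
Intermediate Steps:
H = 28 (H = 7*4 = 28)
(-13*(-89))*H = -13*(-89)*28 = 1157*28 = 32396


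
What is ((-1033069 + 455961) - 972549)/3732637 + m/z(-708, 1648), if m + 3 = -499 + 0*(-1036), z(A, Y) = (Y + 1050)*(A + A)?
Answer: -2959193115001/7130023475208 ≈ -0.41503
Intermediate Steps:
z(A, Y) = 2*A*(1050 + Y) (z(A, Y) = (1050 + Y)*(2*A) = 2*A*(1050 + Y))
m = -502 (m = -3 + (-499 + 0*(-1036)) = -3 + (-499 + 0) = -3 - 499 = -502)
((-1033069 + 455961) - 972549)/3732637 + m/z(-708, 1648) = ((-1033069 + 455961) - 972549)/3732637 - 502*(-1/(1416*(1050 + 1648))) = (-577108 - 972549)*(1/3732637) - 502/(2*(-708)*2698) = -1549657*1/3732637 - 502/(-3820368) = -1549657/3732637 - 502*(-1/3820368) = -1549657/3732637 + 251/1910184 = -2959193115001/7130023475208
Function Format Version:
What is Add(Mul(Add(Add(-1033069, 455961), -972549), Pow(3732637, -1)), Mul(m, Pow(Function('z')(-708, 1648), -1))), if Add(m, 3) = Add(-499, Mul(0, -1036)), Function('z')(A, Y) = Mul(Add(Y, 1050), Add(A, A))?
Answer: Rational(-2959193115001, 7130023475208) ≈ -0.41503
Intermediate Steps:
Function('z')(A, Y) = Mul(2, A, Add(1050, Y)) (Function('z')(A, Y) = Mul(Add(1050, Y), Mul(2, A)) = Mul(2, A, Add(1050, Y)))
m = -502 (m = Add(-3, Add(-499, Mul(0, -1036))) = Add(-3, Add(-499, 0)) = Add(-3, -499) = -502)
Add(Mul(Add(Add(-1033069, 455961), -972549), Pow(3732637, -1)), Mul(m, Pow(Function('z')(-708, 1648), -1))) = Add(Mul(Add(Add(-1033069, 455961), -972549), Pow(3732637, -1)), Mul(-502, Pow(Mul(2, -708, Add(1050, 1648)), -1))) = Add(Mul(Add(-577108, -972549), Rational(1, 3732637)), Mul(-502, Pow(Mul(2, -708, 2698), -1))) = Add(Mul(-1549657, Rational(1, 3732637)), Mul(-502, Pow(-3820368, -1))) = Add(Rational(-1549657, 3732637), Mul(-502, Rational(-1, 3820368))) = Add(Rational(-1549657, 3732637), Rational(251, 1910184)) = Rational(-2959193115001, 7130023475208)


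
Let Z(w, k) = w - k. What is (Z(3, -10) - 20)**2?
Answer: 49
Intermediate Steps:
(Z(3, -10) - 20)**2 = ((3 - 1*(-10)) - 20)**2 = ((3 + 10) - 20)**2 = (13 - 20)**2 = (-7)**2 = 49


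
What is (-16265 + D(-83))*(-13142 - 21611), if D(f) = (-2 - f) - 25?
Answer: 563311377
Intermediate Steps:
D(f) = -27 - f
(-16265 + D(-83))*(-13142 - 21611) = (-16265 + (-27 - 1*(-83)))*(-13142 - 21611) = (-16265 + (-27 + 83))*(-34753) = (-16265 + 56)*(-34753) = -16209*(-34753) = 563311377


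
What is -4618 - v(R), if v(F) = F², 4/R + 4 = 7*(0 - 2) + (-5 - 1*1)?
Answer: -166249/36 ≈ -4618.0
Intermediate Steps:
R = -⅙ (R = 4/(-4 + (7*(0 - 2) + (-5 - 1*1))) = 4/(-4 + (7*(-2) + (-5 - 1))) = 4/(-4 + (-14 - 6)) = 4/(-4 - 20) = 4/(-24) = 4*(-1/24) = -⅙ ≈ -0.16667)
-4618 - v(R) = -4618 - (-⅙)² = -4618 - 1*1/36 = -4618 - 1/36 = -166249/36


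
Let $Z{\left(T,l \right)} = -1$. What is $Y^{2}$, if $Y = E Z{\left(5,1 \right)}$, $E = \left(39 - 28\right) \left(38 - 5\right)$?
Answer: $131769$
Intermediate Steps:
$E = 363$ ($E = 11 \cdot 33 = 363$)
$Y = -363$ ($Y = 363 \left(-1\right) = -363$)
$Y^{2} = \left(-363\right)^{2} = 131769$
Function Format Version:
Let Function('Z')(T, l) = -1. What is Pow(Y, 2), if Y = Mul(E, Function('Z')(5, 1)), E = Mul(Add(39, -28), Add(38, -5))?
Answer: 131769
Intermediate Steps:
E = 363 (E = Mul(11, 33) = 363)
Y = -363 (Y = Mul(363, -1) = -363)
Pow(Y, 2) = Pow(-363, 2) = 131769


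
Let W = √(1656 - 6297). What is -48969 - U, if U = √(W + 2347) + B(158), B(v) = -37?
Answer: -48932 - √(2347 + I*√4641) ≈ -48980.0 - 0.70303*I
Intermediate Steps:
W = I*√4641 (W = √(-4641) = I*√4641 ≈ 68.125*I)
U = -37 + √(2347 + I*√4641) (U = √(I*√4641 + 2347) - 37 = √(2347 + I*√4641) - 37 = -37 + √(2347 + I*√4641) ≈ 11.451 + 0.70303*I)
-48969 - U = -48969 - (-37 + √(2347 + I*√4641)) = -48969 + (37 - √(2347 + I*√4641)) = -48932 - √(2347 + I*√4641)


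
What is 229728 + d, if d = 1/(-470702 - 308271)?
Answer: 178951909343/778973 ≈ 2.2973e+5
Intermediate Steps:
d = -1/778973 (d = 1/(-778973) = -1/778973 ≈ -1.2837e-6)
229728 + d = 229728 - 1/778973 = 178951909343/778973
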